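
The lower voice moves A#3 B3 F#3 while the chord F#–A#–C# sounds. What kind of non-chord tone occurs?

The harmony at that moment is F# major triad (F#, A#, C#); B3 is not a chord tone.
It is approached by step up from A#3 and left by leap down to F#3.
Step in, leap out — an escape tone.

B3 is an escape tone.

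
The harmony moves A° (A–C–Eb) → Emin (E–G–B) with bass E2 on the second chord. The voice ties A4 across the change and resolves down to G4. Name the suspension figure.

4–3 suspension.

At the second chord the bass is E2. The suspended A4 lies a fourth above the bass; after resolving down by step to G4, the interval above the bass becomes a third.
Suspension figures are named by those two intervals: 4–3.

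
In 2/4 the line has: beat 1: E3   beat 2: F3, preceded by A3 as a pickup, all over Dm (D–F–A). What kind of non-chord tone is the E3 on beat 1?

The harmony at that moment is D minor triad (D, F, A); E3 is not a chord tone.
It is approached by leap down from A3 and left by step up to F3.
Leap in, step out, metrically accented — an appoggiatura.

Appoggiatura.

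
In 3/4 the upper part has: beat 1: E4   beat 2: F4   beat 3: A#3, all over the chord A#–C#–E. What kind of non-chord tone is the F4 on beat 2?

The harmony at that moment is A# diminished triad (A#, C#, E); F4 is not a chord tone.
It is approached by step up from E4 and left by leap down to A#3.
Step in, leap out, on a weak beat — an escape tone.

Escape tone.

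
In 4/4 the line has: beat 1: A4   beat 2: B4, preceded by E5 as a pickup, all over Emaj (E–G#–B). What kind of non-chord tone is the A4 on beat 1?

Appoggiatura.

The harmony at that moment is E major triad (E, G#, B); A4 is not a chord tone.
It is approached by leap down from E5 and left by step up to B4.
Leap in, step out, metrically accented — an appoggiatura.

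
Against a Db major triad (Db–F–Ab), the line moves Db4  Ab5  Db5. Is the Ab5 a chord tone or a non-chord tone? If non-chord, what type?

Chord tone (the fifth of Db major triad).

Db major triad contains Db, F, Ab; Ab is the fifth, so it is a chord tone.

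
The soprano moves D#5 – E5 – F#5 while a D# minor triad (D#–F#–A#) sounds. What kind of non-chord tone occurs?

The harmony at that moment is D# minor triad (D#, F#, A#); E5 is not a chord tone.
It is approached by step up from D#5 and left by step up to F#5.
Step in, step out in the same direction — a passing tone.

E5 is a passing tone.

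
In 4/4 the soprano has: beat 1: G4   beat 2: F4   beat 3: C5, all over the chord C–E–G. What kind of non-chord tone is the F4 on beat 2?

Escape tone.

The harmony at that moment is C major triad (C, E, G); F4 is not a chord tone.
It is approached by step down from G4 and left by leap up to C5.
Step in, leap out, on a weak beat — an escape tone.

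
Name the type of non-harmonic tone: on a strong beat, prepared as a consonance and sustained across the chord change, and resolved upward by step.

Retardation.

Approach: by preparation — the pitch is first a chord tone, then held (tied or repeated) while the harmony changes under it. Departure: up by step. Metric position: strong.
A prepared dissonance that resolves upward by step — a retardation. (The same figure resolving downward would be a suspension.)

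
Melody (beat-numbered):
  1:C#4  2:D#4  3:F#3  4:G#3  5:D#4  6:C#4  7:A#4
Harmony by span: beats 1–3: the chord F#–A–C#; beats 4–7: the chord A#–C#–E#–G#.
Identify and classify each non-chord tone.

The harmony at that moment is F# minor triad (F#, A, C#); D#4 is not a chord tone.
It is approached by step up from C#4 and left by leap down to F#3.
Step in, leap out — an escape tone.
The harmony at that moment is A# minor seventh chord (A#, C#, E#, G#); D#4 is not a chord tone.
It is approached by leap up from G#3 and left by step down to C#4.
Leap in, step out — an appoggiatura.

D#4 (beat 2) — escape tone; D#4 (beat 5) — appoggiatura.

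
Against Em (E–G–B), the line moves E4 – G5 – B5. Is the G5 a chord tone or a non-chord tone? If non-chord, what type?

E minor triad contains E, G, B; G is the third, so it is a chord tone.

Chord tone (the third of E minor triad).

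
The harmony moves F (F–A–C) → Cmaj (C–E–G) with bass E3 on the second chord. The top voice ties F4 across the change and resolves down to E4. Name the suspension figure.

At the second chord the bass is E3. The suspended F4 lies a ninth above the bass; after resolving down by step to E4, the interval above the bass becomes an octave.
Suspension figures are named by those two intervals: 9–8.

9–8 suspension.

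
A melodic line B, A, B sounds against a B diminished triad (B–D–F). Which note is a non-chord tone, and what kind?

A is a neighbor tone.

The harmony at that moment is B diminished triad (B, D, F); A is not a chord tone.
It is approached by step down from B and left by step up to B.
Step away and step back to the same note — a neighbor tone (lower neighbor).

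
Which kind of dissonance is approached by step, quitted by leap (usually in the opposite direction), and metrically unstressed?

Approach: by step. Departure: by leap. Metric position: weak.
Step in, leap out, from a weak position — an escape tone (échappée). (It is the mirror image of the appoggiatura, which leaps in and steps out on a strong beat.)

Escape tone.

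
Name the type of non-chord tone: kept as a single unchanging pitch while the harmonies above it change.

Approach: none. Departure: none — a single pitch is sustained while the chords change around it, passing through harmonies that do not contain it.
No melodic motion at all; the dissonance is created entirely by the moving harmonies against the stationary note — a pedal tone (pedal point).

Pedal tone.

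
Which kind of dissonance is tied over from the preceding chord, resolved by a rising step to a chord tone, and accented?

Retardation.

Approach: by preparation — the pitch is first a chord tone, then held (tied or repeated) while the harmony changes under it. Departure: up by step. Metric position: strong.
A prepared dissonance that resolves upward by step — a retardation. (The same figure resolving downward would be a suspension.)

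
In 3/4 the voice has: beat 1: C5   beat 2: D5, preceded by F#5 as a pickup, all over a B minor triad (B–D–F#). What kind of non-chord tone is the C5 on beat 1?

Appoggiatura.

The harmony at that moment is B minor triad (B, D, F#); C5 is not a chord tone.
It is approached by leap down from F#5 and left by step up to D5.
Leap in, step out, metrically accented — an appoggiatura.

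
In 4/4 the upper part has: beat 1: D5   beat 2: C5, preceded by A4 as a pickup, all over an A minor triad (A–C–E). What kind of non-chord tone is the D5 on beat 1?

Appoggiatura.

The harmony at that moment is A minor triad (A, C, E); D5 is not a chord tone.
It is approached by leap up from A4 and left by step down to C5.
Leap in, step out, metrically accented — an appoggiatura.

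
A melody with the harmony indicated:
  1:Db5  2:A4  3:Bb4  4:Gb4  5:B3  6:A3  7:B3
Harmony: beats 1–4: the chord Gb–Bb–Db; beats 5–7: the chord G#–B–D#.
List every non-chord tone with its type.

The harmony at that moment is Gb major triad (Gb, Bb, Db); A4 is not a chord tone.
It is approached by leap down from Db5 and left by step up to Bb4.
Leap in, step out — an appoggiatura.
The harmony at that moment is G# minor triad (G#, B, D#); A3 is not a chord tone.
It is approached by step down from B3 and left by step up to B3.
Step away and step back to the same note — a neighbor tone (lower neighbor).

A4 (beat 2) — appoggiatura; A3 (beat 6) — neighbor tone.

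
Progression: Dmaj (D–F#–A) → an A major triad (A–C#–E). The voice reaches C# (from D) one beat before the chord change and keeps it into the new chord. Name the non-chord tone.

The harmony at that moment is D major triad (D, F#, A); C# is not a chord tone.
It is approached by step down from D and then sustained as the same pitch into the next harmony.
Arriving early and becoming a chord tone when the harmony changes — an anticipation.

C# is an anticipation.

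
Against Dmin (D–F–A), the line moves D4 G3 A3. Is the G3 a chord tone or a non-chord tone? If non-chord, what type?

Non-chord tone — an appoggiatura.

The harmony at that moment is D minor triad (D, F, A); G3 is not a chord tone.
It is approached by leap down from D4 and left by step up to A3.
Leap in, step out — an appoggiatura.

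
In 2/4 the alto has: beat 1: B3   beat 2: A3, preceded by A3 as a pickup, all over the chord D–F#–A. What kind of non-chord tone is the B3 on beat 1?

Upper neighbor tone.

The harmony at that moment is D major triad (D, F#, A); B3 is not a chord tone.
It is approached by step up from A3 and left by step down to A3.
Step away and step back to the same note — a neighbor tone (upper neighbor).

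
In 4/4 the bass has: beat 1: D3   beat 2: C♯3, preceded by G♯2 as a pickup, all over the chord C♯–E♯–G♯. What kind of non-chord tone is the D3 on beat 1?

Appoggiatura.

The harmony at that moment is C♯ major triad (C♯, E♯, G♯); D3 is not a chord tone.
It is approached by leap up from G♯2 and left by step down to C♯3.
Leap in, step out, metrically accented — an appoggiatura.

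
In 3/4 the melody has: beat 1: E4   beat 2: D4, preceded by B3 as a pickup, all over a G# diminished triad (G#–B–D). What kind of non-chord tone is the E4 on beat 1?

The harmony at that moment is G# diminished triad (G#, B, D); E4 is not a chord tone.
It is approached by leap up from B3 and left by step down to D4.
Leap in, step out, metrically accented — an appoggiatura.

Appoggiatura.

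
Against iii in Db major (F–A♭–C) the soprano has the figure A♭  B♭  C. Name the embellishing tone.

The harmony at that moment is F minor triad (F, A♭, C); B♭ is not a chord tone.
It is approached by step up from A♭ and left by step up to C.
Step in, step out in the same direction — a passing tone.

B♭ is a passing tone.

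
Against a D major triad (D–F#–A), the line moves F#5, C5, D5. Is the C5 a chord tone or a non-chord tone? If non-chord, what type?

Non-chord tone — an appoggiatura.

The harmony at that moment is D major triad (D, F#, A); C5 is not a chord tone.
It is approached by leap down from F#5 and left by step up to D5.
Leap in, step out — an appoggiatura.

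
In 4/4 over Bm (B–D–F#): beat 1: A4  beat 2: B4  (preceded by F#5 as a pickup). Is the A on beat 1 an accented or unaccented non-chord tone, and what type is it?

The harmony at that moment is B minor triad (B, D, F#); A4 is not a chord tone.
It is approached by leap down from F#5 and left by step up to B4.
Leap in, step out — an appoggiatura.
It falls on the downbeat, so it is accented.

Accented appoggiatura.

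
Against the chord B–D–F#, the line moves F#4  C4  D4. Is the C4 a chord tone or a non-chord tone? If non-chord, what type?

Non-chord tone — an appoggiatura.

The harmony at that moment is B minor triad (B, D, F#); C4 is not a chord tone.
It is approached by leap down from F#4 and left by step up to D4.
Leap in, step out — an appoggiatura.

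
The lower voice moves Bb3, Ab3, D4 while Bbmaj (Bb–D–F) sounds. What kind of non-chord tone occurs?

The harmony at that moment is Bb major triad (Bb, D, F); Ab3 is not a chord tone.
It is approached by step down from Bb3 and left by leap up to D4.
Step in, leap out — an escape tone.

Ab3 is an escape tone.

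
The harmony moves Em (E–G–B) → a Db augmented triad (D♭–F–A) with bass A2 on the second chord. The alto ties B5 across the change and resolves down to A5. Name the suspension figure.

At the second chord the bass is A2. The suspended B5 lies a ninth above the bass; after resolving down by step to A5, the interval above the bass becomes an octave.
Suspension figures are named by those two intervals: 9–8.

9–8 suspension.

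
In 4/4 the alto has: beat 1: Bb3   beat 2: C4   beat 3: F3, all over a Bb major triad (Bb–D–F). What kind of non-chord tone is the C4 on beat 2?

The harmony at that moment is Bb major triad (Bb, D, F); C4 is not a chord tone.
It is approached by step up from Bb3 and left by leap down to F3.
Step in, leap out, on a weak beat — an escape tone.

Escape tone.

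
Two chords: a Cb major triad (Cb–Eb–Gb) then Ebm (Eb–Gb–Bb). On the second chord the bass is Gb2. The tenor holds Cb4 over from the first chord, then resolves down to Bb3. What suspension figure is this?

At the second chord the bass is Gb2. The suspended Cb4 lies a fourth above the bass; after resolving down by step to Bb3, the interval above the bass becomes a third.
Suspension figures are named by those two intervals: 4–3.

4–3 suspension.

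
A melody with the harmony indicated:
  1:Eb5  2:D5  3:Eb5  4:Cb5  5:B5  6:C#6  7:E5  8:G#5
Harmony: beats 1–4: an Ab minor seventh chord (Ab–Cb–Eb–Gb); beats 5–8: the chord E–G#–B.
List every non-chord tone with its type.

D5 (beat 2) — neighbor tone; C#6 (beat 6) — escape tone.

The harmony at that moment is Ab minor seventh chord (Ab, Cb, Eb, Gb); D5 is not a chord tone.
It is approached by step down from Eb5 and left by step up to Eb5.
Step away and step back to the same note — a neighbor tone (lower neighbor).
The harmony at that moment is E major triad (E, G#, B); C#6 is not a chord tone.
It is approached by step up from B5 and left by leap down to E5.
Step in, leap out — an escape tone.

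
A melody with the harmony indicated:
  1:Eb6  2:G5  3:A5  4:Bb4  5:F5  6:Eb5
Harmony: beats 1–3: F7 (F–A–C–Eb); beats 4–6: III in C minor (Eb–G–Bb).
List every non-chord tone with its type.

The harmony at that moment is F dominant seventh chord (F, A, C, Eb); G5 is not a chord tone.
It is approached by leap down from Eb6 and left by step up to A5.
Leap in, step out — an appoggiatura.
The harmony at that moment is Eb major triad (Eb, G, Bb); F5 is not a chord tone.
It is approached by leap up from Bb4 and left by step down to Eb5.
Leap in, step out — an appoggiatura.

G5 (beat 2) — appoggiatura; F5 (beat 5) — appoggiatura.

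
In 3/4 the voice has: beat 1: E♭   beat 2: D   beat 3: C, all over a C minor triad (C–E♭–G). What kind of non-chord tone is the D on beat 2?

The harmony at that moment is C minor triad (C, E♭, G); D is not a chord tone.
It is approached by step down from E♭ and left by step down to C.
Step in, step out in the same direction — a passing tone.

Passing tone.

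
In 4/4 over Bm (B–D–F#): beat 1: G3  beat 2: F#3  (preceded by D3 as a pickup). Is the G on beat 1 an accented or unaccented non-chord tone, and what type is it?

The harmony at that moment is B minor triad (B, D, F#); G3 is not a chord tone.
It is approached by leap up from D3 and left by step down to F#3.
Leap in, step out — an appoggiatura.
It falls on the downbeat, so it is accented.

Accented appoggiatura.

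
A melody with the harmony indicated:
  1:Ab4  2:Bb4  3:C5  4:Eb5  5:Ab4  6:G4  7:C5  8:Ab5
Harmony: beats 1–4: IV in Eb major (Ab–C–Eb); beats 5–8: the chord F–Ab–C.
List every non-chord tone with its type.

Bb4 (beat 2) — passing tone; G4 (beat 6) — escape tone.

The harmony at that moment is Ab major triad (Ab, C, Eb); Bb4 is not a chord tone.
It is approached by step up from Ab4 and left by step up to C5.
Step in, step out in the same direction — a passing tone.
The harmony at that moment is F minor triad (F, Ab, C); G4 is not a chord tone.
It is approached by step down from Ab4 and left by leap up to C5.
Step in, leap out — an escape tone.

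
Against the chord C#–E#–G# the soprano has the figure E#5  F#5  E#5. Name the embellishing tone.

F#5 is a neighbor tone.

The harmony at that moment is C# major triad (C#, E#, G#); F#5 is not a chord tone.
It is approached by step up from E#5 and left by step down to E#5.
Step away and step back to the same note — a neighbor tone (upper neighbor).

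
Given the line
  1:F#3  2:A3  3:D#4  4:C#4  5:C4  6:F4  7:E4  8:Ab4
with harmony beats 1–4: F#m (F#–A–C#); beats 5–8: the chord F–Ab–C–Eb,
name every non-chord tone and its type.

The harmony at that moment is F# minor triad (F#, A, C#); D#4 is not a chord tone.
It is approached by leap up from A3 and left by step down to C#4.
Leap in, step out — an appoggiatura.
The harmony at that moment is F minor seventh chord (F, Ab, C, Eb); E4 is not a chord tone.
It is approached by step down from F4 and left by leap up to Ab4.
Step in, leap out — an escape tone.

D#4 (beat 3) — appoggiatura; E4 (beat 7) — escape tone.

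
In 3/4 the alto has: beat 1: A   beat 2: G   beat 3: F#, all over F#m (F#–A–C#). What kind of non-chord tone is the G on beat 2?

The harmony at that moment is F# minor triad (F#, A, C#); G is not a chord tone.
It is approached by step down from A and left by step down to F#.
Step in, step out in the same direction — a passing tone.

Passing tone.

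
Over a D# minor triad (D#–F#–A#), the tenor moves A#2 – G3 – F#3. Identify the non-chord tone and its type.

The harmony at that moment is D# minor triad (D#, F#, A#); G3 is not a chord tone.
It is approached by leap up from A#2 and left by step down to F#3.
Leap in, step out — an appoggiatura.

G3 is an appoggiatura.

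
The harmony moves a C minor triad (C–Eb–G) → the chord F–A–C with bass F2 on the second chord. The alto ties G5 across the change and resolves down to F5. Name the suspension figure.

At the second chord the bass is F2. The suspended G5 lies a ninth above the bass; after resolving down by step to F5, the interval above the bass becomes an octave.
Suspension figures are named by those two intervals: 9–8.

9–8 suspension.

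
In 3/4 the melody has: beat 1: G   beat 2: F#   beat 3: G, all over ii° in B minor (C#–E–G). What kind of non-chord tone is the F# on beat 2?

Lower neighbor tone.

The harmony at that moment is C# diminished triad (C#, E, G); F# is not a chord tone.
It is approached by step down from G and left by step up to G.
Step away and step back to the same note — a neighbor tone (lower neighbor).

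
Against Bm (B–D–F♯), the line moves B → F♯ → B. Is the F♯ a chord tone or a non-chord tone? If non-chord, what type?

B minor triad contains B, D, F♯; F♯ is the fifth, so it is a chord tone.

Chord tone (the fifth of B minor triad).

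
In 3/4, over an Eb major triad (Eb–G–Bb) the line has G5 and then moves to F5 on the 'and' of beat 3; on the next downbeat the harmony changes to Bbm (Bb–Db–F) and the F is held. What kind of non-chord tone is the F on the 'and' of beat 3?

Anticipation.

The harmony at that moment is Eb major triad (Eb, G, Bb); F5 is not a chord tone.
It is approached by step down from G5 and then sustained as the same pitch into the next harmony.
Arriving early and becoming a chord tone when the harmony changes — an anticipation.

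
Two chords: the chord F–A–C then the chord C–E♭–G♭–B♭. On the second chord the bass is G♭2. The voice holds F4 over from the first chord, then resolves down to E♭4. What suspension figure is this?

At the second chord the bass is G♭2. The suspended F4 lies a seventh above the bass; after resolving down by step to E♭4, the interval above the bass becomes a sixth.
Suspension figures are named by those two intervals: 7–6.

7–6 suspension.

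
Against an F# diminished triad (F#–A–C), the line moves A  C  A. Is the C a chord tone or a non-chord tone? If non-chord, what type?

Chord tone (the fifth of F# diminished triad).

F# diminished triad contains F#, A, C; C is the fifth, so it is a chord tone.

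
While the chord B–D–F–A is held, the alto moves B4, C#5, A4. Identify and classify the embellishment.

C#5 is an escape tone.

The harmony at that moment is B half-diminished seventh chord (B, D, F, A); C#5 is not a chord tone.
It is approached by step up from B4 and left by leap down to A4.
Step in, leap out — an escape tone.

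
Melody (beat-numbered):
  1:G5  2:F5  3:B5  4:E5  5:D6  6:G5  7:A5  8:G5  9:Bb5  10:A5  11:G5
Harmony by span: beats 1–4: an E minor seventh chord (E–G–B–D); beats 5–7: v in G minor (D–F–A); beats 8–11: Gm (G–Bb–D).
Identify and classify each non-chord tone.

F5 (beat 2) — escape tone; G5 (beat 6) — appoggiatura; A5 (beat 10) — passing tone.

The harmony at that moment is E minor seventh chord (E, G, B, D); F5 is not a chord tone.
It is approached by step down from G5 and left by leap up to B5.
Step in, leap out — an escape tone.
The harmony at that moment is D minor triad (D, F, A); G5 is not a chord tone.
It is approached by leap down from D6 and left by step up to A5.
Leap in, step out — an appoggiatura.
The harmony at that moment is G minor triad (G, Bb, D); A5 is not a chord tone.
It is approached by step down from Bb5 and left by step down to G5.
Step in, step out in the same direction — a passing tone.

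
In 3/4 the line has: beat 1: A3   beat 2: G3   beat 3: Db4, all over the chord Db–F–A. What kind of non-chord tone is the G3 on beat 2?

The harmony at that moment is Db augmented triad (Db, F, A); G3 is not a chord tone.
It is approached by step down from A3 and left by leap up to Db4.
Step in, leap out, on a weak beat — an escape tone.

Escape tone.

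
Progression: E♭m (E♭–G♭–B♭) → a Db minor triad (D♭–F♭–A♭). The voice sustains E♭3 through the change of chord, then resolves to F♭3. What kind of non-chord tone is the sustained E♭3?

E♭3 is a retardation.

The harmony at that moment is D♭ minor triad (D♭, F♭, A♭); E♭3 is not a chord tone.
It is held over (the same pitch as the preceding E♭3) and left by step up to F♭3.
Held over from the previous chord and resolving up by step — a retardation.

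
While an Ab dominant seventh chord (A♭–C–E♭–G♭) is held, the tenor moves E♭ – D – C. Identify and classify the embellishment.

The harmony at that moment is A♭ dominant seventh chord (A♭, C, E♭, G♭); D is not a chord tone.
It is approached by step down from E♭ and left by step down to C.
Step in, step out in the same direction — a passing tone.

D is a passing tone.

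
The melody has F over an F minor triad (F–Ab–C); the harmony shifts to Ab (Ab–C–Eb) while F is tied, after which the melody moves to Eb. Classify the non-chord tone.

The harmony at that moment is Ab major triad (Ab, C, Eb); F is not a chord tone.
It is held over (the same pitch as the preceding F) and left by step down to Eb.
Held over from the previous chord and resolving down by step — a suspension.

F is a suspension.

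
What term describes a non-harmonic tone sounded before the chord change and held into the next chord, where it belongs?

Anticipation.

Approach: ahead of the chord change (typically by step), so it is dissonant against the current harmony. Departure: none — the same pitch is restated or held and is a chord tone of the new harmony.
Dissonant first, consonant once the harmony catches up: the note simply arrives early — an anticipation. (The reverse timing, consonant first and dissonant after the change, would be a suspension or retardation.)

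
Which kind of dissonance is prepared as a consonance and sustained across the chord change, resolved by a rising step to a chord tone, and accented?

Retardation.

Approach: by preparation — the pitch is first a chord tone, then held (tied or repeated) while the harmony changes under it. Departure: up by step. Metric position: strong.
A prepared dissonance that resolves upward by step — a retardation. (The same figure resolving downward would be a suspension.)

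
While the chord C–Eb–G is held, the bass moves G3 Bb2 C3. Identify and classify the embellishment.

The harmony at that moment is C minor triad (C, Eb, G); Bb2 is not a chord tone.
It is approached by leap down from G3 and left by step up to C3.
Leap in, step out — an appoggiatura.

Bb2 is an appoggiatura.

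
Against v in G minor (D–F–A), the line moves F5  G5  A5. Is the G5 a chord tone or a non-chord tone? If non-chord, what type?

Non-chord tone — a passing tone.

The harmony at that moment is D minor triad (D, F, A); G5 is not a chord tone.
It is approached by step up from F5 and left by step up to A5.
Step in, step out in the same direction — a passing tone.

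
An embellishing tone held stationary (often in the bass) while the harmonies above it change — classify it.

Approach: none. Departure: none — a single pitch is sustained while the chords change around it, passing through harmonies that do not contain it.
No melodic motion at all; the dissonance is created entirely by the moving harmonies against the stationary note — a pedal tone (pedal point).

Pedal tone.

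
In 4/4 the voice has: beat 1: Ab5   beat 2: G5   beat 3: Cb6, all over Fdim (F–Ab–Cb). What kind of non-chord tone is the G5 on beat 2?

Escape tone.

The harmony at that moment is F diminished triad (F, Ab, Cb); G5 is not a chord tone.
It is approached by step down from Ab5 and left by leap up to Cb6.
Step in, leap out, on a weak beat — an escape tone.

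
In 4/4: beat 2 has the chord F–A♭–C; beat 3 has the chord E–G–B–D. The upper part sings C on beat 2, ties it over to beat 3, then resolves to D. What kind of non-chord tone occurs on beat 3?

Retardation.

The harmony at that moment is E minor seventh chord (E, G, B, D); C is not a chord tone.
It is held over (the same pitch as the preceding C) and left by step up to D.
Held over from the previous chord and resolving up by step — a retardation.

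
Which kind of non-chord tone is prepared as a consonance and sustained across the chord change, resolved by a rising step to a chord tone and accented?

Approach: by preparation — the pitch is first a chord tone, then held (tied or repeated) while the harmony changes under it. Departure: up by step. Metric position: strong.
A prepared dissonance that resolves upward by step — a retardation. (The same figure resolving downward would be a suspension.)

Retardation.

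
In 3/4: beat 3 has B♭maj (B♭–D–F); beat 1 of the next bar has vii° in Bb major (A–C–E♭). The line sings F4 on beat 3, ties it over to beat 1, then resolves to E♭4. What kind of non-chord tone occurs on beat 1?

The harmony at that moment is A diminished triad (A, C, E♭); F4 is not a chord tone.
It is held over (the same pitch as the preceding F4) and left by step down to E♭4.
Held over from the previous chord and resolving down by step — a suspension.

Suspension.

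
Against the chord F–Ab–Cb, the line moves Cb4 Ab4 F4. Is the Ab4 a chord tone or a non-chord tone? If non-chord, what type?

Chord tone (the third of F diminished triad).

F diminished triad contains F, Ab, Cb; Ab is the third, so it is a chord tone.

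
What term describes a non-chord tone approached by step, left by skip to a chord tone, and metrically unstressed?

Approach: by step. Departure: by leap. Metric position: weak.
Step in, leap out, from a weak position — an escape tone (échappée). (It is the mirror image of the appoggiatura, which leaps in and steps out on a strong beat.)

Escape tone.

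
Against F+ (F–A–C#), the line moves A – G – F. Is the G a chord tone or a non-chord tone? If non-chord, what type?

The harmony at that moment is F augmented triad (F, A, C#); G is not a chord tone.
It is approached by step down from A and left by step down to F.
Step in, step out in the same direction — a passing tone.

Non-chord tone — a passing tone.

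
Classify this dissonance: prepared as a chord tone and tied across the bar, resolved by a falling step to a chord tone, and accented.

Suspension.

Approach: by preparation — the pitch is first a chord tone, then held (tied or repeated) while the harmony changes under it. Departure: down by step. Metric position: strong.
A prepared dissonance that resolves downward by step — a suspension. (The same figure resolving upward would be a retardation.)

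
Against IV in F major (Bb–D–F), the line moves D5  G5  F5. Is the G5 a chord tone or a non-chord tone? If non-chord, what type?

Non-chord tone — an appoggiatura.

The harmony at that moment is Bb major triad (Bb, D, F); G5 is not a chord tone.
It is approached by leap up from D5 and left by step down to F5.
Leap in, step out — an appoggiatura.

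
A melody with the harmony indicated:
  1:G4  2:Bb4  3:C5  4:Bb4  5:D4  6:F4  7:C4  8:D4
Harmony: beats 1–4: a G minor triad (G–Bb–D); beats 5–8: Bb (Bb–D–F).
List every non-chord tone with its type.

C5 (beat 3) — neighbor tone; C4 (beat 7) — appoggiatura.

The harmony at that moment is G minor triad (G, Bb, D); C5 is not a chord tone.
It is approached by step up from Bb4 and left by step down to Bb4.
Step away and step back to the same note — a neighbor tone (upper neighbor).
The harmony at that moment is Bb major triad (Bb, D, F); C4 is not a chord tone.
It is approached by leap down from F4 and left by step up to D4.
Leap in, step out — an appoggiatura.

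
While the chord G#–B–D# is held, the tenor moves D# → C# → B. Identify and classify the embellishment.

The harmony at that moment is G# minor triad (G#, B, D#); C# is not a chord tone.
It is approached by step down from D# and left by step down to B.
Step in, step out in the same direction — a passing tone.

C# is a passing tone.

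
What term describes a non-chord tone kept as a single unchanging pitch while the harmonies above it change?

Pedal tone.

Approach: none. Departure: none — a single pitch is sustained while the chords change around it, passing through harmonies that do not contain it.
No melodic motion at all; the dissonance is created entirely by the moving harmonies against the stationary note — a pedal tone (pedal point).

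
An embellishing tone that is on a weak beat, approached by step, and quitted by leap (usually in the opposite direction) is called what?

Escape tone.

Approach: by step. Departure: by leap. Metric position: weak.
Step in, leap out, from a weak position — an escape tone (échappée). (It is the mirror image of the appoggiatura, which leaps in and steps out on a strong beat.)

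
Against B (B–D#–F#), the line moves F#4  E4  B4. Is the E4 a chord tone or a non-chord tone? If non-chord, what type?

Non-chord tone — an escape tone.

The harmony at that moment is B major triad (B, D#, F#); E4 is not a chord tone.
It is approached by step down from F#4 and left by leap up to B4.
Step in, leap out — an escape tone.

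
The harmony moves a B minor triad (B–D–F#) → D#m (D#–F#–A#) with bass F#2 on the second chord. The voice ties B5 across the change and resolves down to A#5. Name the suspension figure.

4–3 suspension.

At the second chord the bass is F#2. The suspended B5 lies a fourth above the bass; after resolving down by step to A#5, the interval above the bass becomes a third.
Suspension figures are named by those two intervals: 4–3.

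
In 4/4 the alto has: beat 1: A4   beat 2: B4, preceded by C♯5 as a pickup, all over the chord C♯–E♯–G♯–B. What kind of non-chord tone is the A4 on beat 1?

Appoggiatura.

The harmony at that moment is C♯ dominant seventh chord (C♯, E♯, G♯, B); A4 is not a chord tone.
It is approached by leap down from C♯5 and left by step up to B4.
Leap in, step out, metrically accented — an appoggiatura.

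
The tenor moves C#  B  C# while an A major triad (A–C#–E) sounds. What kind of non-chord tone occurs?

B is a neighbor tone.

The harmony at that moment is A major triad (A, C#, E); B is not a chord tone.
It is approached by step down from C# and left by step up to C#.
Step away and step back to the same note — a neighbor tone (lower neighbor).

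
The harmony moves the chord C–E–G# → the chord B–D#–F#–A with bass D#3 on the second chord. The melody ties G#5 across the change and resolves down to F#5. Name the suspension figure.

At the second chord the bass is D#3. The suspended G#5 lies a fourth above the bass; after resolving down by step to F#5, the interval above the bass becomes a third.
Suspension figures are named by those two intervals: 4–3.

4–3 suspension.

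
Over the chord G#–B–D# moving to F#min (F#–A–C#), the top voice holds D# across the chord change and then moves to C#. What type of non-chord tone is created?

D# is a suspension.

The harmony at that moment is F# minor triad (F#, A, C#); D# is not a chord tone.
It is held over (the same pitch as the preceding D#) and left by step down to C#.
Held over from the previous chord and resolving down by step — a suspension.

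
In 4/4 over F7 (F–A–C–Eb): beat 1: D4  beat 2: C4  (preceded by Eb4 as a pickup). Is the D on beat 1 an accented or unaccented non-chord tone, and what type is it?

The harmony at that moment is F dominant seventh chord (F, A, C, Eb); D4 is not a chord tone.
It is approached by step down from Eb4 and left by step down to C4.
Step in, step out in the same direction — a passing tone.
It falls on the downbeat, so it is accented.

Accented passing tone.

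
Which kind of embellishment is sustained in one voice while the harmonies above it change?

Pedal tone.

Approach: none. Departure: none — a single pitch is sustained while the chords change around it, passing through harmonies that do not contain it.
No melodic motion at all; the dissonance is created entirely by the moving harmonies against the stationary note — a pedal tone (pedal point).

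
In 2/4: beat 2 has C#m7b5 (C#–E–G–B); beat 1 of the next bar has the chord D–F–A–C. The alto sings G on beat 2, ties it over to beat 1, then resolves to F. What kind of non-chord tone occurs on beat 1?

Suspension.

The harmony at that moment is D minor seventh chord (D, F, A, C); G is not a chord tone.
It is held over (the same pitch as the preceding G) and left by step down to F.
Held over from the previous chord and resolving down by step — a suspension.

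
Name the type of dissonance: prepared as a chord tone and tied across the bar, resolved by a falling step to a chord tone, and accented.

Suspension.

Approach: by preparation — the pitch is first a chord tone, then held (tied or repeated) while the harmony changes under it. Departure: down by step. Metric position: strong.
A prepared dissonance that resolves downward by step — a suspension. (The same figure resolving upward would be a retardation.)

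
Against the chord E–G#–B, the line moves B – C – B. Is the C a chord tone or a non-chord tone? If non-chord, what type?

The harmony at that moment is E major triad (E, G#, B); C is not a chord tone.
It is approached by step up from B and left by step down to B.
Step away and step back to the same note — a neighbor tone (upper neighbor).

Non-chord tone — a neighbor tone.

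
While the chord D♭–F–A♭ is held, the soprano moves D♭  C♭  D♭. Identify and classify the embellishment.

C♭ is a neighbor tone.

The harmony at that moment is D♭ major triad (D♭, F, A♭); C♭ is not a chord tone.
It is approached by step down from D♭ and left by step up to D♭.
Step away and step back to the same note — a neighbor tone (lower neighbor).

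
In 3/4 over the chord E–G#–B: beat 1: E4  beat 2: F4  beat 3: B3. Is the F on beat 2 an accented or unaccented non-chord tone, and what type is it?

Unaccented escape tone.

The harmony at that moment is E major triad (E, G#, B); F4 is not a chord tone.
It is approached by step up from E4 and left by leap down to B3.
Step in, leap out — an escape tone.
It falls on a weak beat, so it is unaccented.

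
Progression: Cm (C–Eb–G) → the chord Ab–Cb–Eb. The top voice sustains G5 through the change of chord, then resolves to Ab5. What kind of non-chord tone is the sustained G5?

The harmony at that moment is Ab minor triad (Ab, Cb, Eb); G5 is not a chord tone.
It is held over (the same pitch as the preceding G5) and left by step up to Ab5.
Held over from the previous chord and resolving up by step — a retardation.

G5 is a retardation.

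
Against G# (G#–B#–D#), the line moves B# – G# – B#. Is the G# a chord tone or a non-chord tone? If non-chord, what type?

G# major triad contains G#, B#, D#; G# is the root, so it is a chord tone.

Chord tone (the root of G# major triad).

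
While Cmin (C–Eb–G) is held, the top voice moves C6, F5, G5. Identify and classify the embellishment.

The harmony at that moment is C minor triad (C, Eb, G); F5 is not a chord tone.
It is approached by leap down from C6 and left by step up to G5.
Leap in, step out — an appoggiatura.

F5 is an appoggiatura.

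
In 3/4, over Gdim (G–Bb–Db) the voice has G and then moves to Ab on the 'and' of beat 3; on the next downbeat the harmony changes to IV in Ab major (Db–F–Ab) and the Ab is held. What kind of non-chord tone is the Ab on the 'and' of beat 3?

The harmony at that moment is G diminished triad (G, Bb, Db); Ab is not a chord tone.
It is approached by step up from G and then sustained as the same pitch into the next harmony.
Arriving early and becoming a chord tone when the harmony changes — an anticipation.

Anticipation.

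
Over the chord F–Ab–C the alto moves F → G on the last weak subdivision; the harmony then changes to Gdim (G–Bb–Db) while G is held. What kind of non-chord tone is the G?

G is an anticipation.

The harmony at that moment is F minor triad (F, Ab, C); G is not a chord tone.
It is approached by step up from F and then sustained as the same pitch into the next harmony.
Arriving early and becoming a chord tone when the harmony changes — an anticipation.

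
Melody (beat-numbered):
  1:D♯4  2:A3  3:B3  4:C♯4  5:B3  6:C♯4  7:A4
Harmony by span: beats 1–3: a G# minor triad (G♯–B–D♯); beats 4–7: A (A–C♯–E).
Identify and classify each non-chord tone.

The harmony at that moment is G♯ minor triad (G♯, B, D♯); A3 is not a chord tone.
It is approached by leap down from D♯4 and left by step up to B3.
Leap in, step out — an appoggiatura.
The harmony at that moment is A major triad (A, C♯, E); B3 is not a chord tone.
It is approached by step down from C♯4 and left by step up to C♯4.
Step away and step back to the same note — a neighbor tone (lower neighbor).

A3 (beat 2) — appoggiatura; B3 (beat 5) — neighbor tone.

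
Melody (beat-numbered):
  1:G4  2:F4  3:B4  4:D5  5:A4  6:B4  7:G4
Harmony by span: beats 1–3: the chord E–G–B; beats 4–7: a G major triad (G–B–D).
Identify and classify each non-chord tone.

The harmony at that moment is E minor triad (E, G, B); F4 is not a chord tone.
It is approached by step down from G4 and left by leap up to B4.
Step in, leap out — an escape tone.
The harmony at that moment is G major triad (G, B, D); A4 is not a chord tone.
It is approached by leap down from D5 and left by step up to B4.
Leap in, step out — an appoggiatura.

F4 (beat 2) — escape tone; A4 (beat 5) — appoggiatura.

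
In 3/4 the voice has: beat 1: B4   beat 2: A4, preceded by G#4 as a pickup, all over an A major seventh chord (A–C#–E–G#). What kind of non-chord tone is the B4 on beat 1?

Appoggiatura.

The harmony at that moment is A major seventh chord (A, C#, E, G#); B4 is not a chord tone.
It is approached by leap up from G#4 and left by step down to A4.
Leap in, step out, metrically accented — an appoggiatura.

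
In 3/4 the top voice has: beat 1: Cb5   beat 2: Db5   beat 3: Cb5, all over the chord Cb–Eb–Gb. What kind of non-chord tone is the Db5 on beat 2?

The harmony at that moment is Cb major triad (Cb, Eb, Gb); Db5 is not a chord tone.
It is approached by step up from Cb5 and left by step down to Cb5.
Step away and step back to the same note — a neighbor tone (upper neighbor).

Upper neighbor tone.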